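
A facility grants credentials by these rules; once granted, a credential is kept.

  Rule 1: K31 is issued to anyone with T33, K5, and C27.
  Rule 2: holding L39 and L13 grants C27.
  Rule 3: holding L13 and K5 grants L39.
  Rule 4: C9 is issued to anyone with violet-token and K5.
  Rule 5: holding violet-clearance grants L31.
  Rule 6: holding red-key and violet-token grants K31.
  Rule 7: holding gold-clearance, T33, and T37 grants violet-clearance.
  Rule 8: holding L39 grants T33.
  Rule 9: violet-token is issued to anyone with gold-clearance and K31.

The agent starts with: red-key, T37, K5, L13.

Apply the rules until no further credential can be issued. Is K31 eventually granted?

Yes

Holding L13 and K5 grants L39 (Rule 3).
Holding L39 and L13 grants C27 (Rule 2).
Holding L39 grants T33 (Rule 8).
Holding T33, K5, and C27 grants K31 (Rule 1).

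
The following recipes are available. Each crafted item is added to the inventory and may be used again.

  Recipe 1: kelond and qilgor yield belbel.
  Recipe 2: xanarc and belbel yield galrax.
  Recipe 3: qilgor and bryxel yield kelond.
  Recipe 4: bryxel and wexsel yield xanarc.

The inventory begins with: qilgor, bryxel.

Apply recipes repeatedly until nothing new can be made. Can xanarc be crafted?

No

xanarc would need bryxel and wexsel (Recipe 4), but wexsel is never obtained.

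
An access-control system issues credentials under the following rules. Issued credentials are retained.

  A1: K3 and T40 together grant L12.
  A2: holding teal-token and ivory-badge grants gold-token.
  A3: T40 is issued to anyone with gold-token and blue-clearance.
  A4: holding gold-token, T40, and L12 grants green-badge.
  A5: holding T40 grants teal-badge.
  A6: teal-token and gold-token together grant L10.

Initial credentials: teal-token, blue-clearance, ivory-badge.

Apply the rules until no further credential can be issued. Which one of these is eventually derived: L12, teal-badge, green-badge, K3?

Holding teal-token and ivory-badge grants gold-token (A2).
Holding gold-token and blue-clearance grants T40 (A3).
Holding T40 grants teal-badge (A5).
green-badge would need gold-token, T40, and L12 (A4), but L12 is never granted. L12 would need K3 and T40 (A1), but K3 is never granted. No rule produces K3, and it is not given.

teal-badge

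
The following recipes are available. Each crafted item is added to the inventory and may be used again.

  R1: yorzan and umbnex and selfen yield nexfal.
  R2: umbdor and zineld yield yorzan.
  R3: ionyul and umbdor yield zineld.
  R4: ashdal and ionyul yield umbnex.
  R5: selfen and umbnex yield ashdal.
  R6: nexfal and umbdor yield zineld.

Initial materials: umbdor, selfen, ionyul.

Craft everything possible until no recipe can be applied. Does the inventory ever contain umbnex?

umbnex would need ashdal and ionyul (R4), but ashdal is never obtained.

No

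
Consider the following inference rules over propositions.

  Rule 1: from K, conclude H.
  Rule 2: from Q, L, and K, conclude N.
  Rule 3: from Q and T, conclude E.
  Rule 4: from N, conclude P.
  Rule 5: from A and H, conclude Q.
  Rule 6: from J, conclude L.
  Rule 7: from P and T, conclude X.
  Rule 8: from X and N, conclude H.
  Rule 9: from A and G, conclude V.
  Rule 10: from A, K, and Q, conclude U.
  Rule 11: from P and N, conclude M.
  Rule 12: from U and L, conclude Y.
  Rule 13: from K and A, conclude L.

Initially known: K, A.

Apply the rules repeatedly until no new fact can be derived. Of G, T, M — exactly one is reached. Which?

From K and A, Rule 13 gives L.
K holds, so H follows (Rule 1).
A and H hold, so Q follows (Rule 5).
From Q, L, and K, Rule 2 gives N.
From N, Rule 4 gives P.
P and N hold, so M follows (Rule 11).
No rule produces G, and it is not given. No rule produces T, and it is not given.

M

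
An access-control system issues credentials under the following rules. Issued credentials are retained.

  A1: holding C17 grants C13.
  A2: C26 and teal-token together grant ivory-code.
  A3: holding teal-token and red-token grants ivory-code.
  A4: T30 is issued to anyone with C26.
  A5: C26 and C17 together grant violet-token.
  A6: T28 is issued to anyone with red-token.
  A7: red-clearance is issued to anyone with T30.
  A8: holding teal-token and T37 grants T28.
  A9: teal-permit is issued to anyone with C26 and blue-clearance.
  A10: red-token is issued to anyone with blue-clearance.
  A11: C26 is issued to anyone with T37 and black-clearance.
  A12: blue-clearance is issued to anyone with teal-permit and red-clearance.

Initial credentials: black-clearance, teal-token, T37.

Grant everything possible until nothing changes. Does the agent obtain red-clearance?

Holding T37 and black-clearance grants C26 (A11).
Holding C26 grants T30 (A4).
Holding T30 grants red-clearance (A7).

Yes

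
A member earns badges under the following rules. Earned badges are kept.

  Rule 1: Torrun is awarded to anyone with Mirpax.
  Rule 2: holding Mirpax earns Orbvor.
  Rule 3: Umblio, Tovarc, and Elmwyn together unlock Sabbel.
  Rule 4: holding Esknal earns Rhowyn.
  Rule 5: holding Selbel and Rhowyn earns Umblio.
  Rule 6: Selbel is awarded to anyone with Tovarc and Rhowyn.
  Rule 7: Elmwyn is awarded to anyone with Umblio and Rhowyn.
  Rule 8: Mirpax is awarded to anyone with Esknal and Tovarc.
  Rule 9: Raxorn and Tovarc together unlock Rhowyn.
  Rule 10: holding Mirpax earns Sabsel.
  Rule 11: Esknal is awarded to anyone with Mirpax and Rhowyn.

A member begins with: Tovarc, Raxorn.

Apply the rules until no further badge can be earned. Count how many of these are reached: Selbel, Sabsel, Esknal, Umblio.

2

With Raxorn and Tovarc, Rhowyn is earned (Rule 9).
With Tovarc and Rhowyn, Selbel is earned (Rule 6).
With Selbel and Rhowyn, Umblio is earned (Rule 5).
Selbel: reached.
Sabsel would need Mirpax (Rule 10), but Mirpax is never earned.
Esknal would need Mirpax and Rhowyn (Rule 11), but Mirpax is never earned.
Umblio: reached.
Reached: Selbel and Umblio — 2 of the 4.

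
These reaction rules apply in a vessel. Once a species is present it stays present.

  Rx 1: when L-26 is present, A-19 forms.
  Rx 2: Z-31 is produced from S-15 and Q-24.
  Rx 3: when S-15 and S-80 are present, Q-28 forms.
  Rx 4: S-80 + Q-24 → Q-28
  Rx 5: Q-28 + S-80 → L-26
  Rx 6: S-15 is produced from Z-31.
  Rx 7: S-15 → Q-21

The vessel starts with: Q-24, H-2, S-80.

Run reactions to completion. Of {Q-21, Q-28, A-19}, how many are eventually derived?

2

S-80 and Q-24 present → Q-28 forms (Rx 4).
Q-28 and S-80 present → L-26 forms (Rx 5).
L-26 present → A-19 forms (Rx 1).
Q-21 would need S-15 (Rx 7), but S-15 never forms.
Q-28: reached.
A-19: reached.
Reached: Q-28 and A-19 — 2 of the 3.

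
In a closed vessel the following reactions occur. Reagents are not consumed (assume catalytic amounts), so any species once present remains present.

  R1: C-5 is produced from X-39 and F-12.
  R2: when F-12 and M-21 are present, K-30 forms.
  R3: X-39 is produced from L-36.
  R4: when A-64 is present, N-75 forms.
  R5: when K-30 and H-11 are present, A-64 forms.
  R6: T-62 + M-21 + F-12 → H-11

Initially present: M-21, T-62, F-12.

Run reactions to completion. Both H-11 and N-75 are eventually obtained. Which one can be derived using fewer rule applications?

H-11: T-62, M-21, and F-12 present → H-11 forms (R6). [1 rule application]
N-75: T-62, M-21, and F-12 present → H-11 forms (R6). F-12 and M-21 present → K-30 forms (R2). K-30 and H-11 present → A-64 forms (R5). A-64 present → N-75 forms (R4). [4 rule applications]
H-11 needs fewer.

H-11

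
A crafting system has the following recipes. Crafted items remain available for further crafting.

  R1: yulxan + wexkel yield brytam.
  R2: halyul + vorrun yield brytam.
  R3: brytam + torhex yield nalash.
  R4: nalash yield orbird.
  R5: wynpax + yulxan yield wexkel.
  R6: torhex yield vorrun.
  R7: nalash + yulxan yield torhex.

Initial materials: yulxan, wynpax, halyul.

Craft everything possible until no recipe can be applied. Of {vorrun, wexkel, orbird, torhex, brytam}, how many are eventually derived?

2

Using R5, wynpax and yulxan make wexkel.
Using R1, yulxan and wexkel make brytam.
vorrun would need torhex (R6), but torhex is never obtained.
wexkel: reached.
orbird would need nalash (R4), but nalash is never obtained.
torhex would need nalash and yulxan (R7), but nalash is never obtained.
brytam: reached.
Reached: wexkel and brytam — 2 of the 5.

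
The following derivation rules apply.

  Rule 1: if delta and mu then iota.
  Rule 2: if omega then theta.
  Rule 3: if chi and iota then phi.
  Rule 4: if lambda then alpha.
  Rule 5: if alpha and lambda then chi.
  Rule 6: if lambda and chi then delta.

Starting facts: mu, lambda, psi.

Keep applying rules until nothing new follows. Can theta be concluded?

theta would need omega (Rule 2), but omega is never established.

No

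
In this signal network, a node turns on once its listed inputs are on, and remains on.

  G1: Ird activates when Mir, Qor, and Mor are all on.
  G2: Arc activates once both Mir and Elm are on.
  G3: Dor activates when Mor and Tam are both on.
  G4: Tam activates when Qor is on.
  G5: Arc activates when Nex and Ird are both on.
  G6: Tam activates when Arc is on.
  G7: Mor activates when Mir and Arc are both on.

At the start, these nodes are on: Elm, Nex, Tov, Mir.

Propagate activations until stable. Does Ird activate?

Ird would need Mir, Qor, and Mor (G1), but Qor never turns on.

No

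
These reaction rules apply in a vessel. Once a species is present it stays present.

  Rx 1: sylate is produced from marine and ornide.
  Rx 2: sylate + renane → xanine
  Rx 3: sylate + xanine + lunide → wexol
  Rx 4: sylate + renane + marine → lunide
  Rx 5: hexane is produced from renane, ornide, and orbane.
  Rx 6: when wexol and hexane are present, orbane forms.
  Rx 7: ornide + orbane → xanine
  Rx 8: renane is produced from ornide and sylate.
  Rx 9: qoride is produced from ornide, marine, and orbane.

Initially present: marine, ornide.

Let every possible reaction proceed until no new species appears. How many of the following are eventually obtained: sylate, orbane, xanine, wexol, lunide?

4

marine and ornide present → sylate forms (Rx 1).
ornide and sylate present → renane forms (Rx 8).
sylate, renane, and marine present → lunide forms (Rx 4).
sylate and renane present → xanine forms (Rx 2).
sylate, xanine, and lunide present → wexol forms (Rx 3).
sylate: reached.
orbane would need wexol and hexane (Rx 6), but hexane never forms.
xanine: reached.
wexol: reached.
lunide: reached.
Reached: sylate, xanine, wexol, and lunide — 4 of the 5.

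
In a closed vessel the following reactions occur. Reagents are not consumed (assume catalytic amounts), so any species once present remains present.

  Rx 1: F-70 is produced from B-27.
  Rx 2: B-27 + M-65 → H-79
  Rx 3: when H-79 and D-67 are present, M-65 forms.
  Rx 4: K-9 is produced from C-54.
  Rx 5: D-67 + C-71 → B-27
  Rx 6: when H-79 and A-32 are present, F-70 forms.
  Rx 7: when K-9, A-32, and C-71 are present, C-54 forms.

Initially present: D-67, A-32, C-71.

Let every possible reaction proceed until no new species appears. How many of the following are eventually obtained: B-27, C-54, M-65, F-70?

D-67 and C-71 present → B-27 forms (Rx 5).
B-27 present → F-70 forms (Rx 1).
B-27: reached.
C-54 would need K-9, A-32, and C-71 (Rx 7), but K-9 never forms.
M-65 would need H-79 and D-67 (Rx 3), but H-79 never forms.
F-70: reached.
Reached: B-27 and F-70 — 2 of the 4.

2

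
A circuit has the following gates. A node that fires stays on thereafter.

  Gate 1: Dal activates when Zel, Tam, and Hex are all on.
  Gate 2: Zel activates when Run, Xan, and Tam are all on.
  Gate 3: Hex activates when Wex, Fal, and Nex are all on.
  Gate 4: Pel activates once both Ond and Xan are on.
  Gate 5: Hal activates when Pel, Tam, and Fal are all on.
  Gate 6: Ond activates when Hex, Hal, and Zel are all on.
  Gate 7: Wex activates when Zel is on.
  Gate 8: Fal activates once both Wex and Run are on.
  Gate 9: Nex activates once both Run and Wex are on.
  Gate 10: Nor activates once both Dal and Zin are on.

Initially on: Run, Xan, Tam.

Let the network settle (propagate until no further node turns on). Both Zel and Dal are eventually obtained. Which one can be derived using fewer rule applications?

Zel: Gate 2: Run, Xan, and Tam on → Zel on. [1 rule application]
Dal: Run, Xan, and Tam are on, so Zel activates (Gate 2). Gate 7: Zel on → Wex on. Wex and Run are on, so Fal activates (Gate 8). Run and Wex are on, so Nex activates (Gate 9). Wex, Fal, and Nex are on, so Hex activates (Gate 3). Zel, Tam, and Hex are on, so Dal activates (Gate 1). [6 rule applications]
Zel needs fewer.

Zel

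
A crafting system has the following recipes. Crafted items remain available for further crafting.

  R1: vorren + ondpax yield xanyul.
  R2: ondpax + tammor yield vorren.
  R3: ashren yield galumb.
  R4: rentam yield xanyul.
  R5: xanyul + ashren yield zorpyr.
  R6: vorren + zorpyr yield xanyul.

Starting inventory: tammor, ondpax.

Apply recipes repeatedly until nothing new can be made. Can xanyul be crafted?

ondpax + tammor → vorren (R2).
vorren + ondpax → xanyul (R1).

Yes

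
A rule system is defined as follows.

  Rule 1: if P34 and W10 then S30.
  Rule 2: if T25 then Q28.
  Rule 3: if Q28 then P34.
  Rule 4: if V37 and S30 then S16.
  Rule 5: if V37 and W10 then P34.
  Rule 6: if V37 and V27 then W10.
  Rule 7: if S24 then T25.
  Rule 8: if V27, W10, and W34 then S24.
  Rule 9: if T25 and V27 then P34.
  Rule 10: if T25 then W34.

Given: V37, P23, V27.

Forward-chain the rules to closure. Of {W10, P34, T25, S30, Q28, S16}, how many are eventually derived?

From V37 and V27, Rule 6 gives W10.
V37 and W10 hold, so P34 follows (Rule 5).
From P34 and W10, Rule 1 gives S30.
From V37 and S30, Rule 4 gives S16.
W10: reached.
P34: reached.
T25 would need S24 (Rule 7), but S24 is never established.
S30: reached.
Q28 would need T25 (Rule 2), but T25 is never established.
S16: reached.
Reached: W10, P34, S30, and S16 — 4 of the 6.

4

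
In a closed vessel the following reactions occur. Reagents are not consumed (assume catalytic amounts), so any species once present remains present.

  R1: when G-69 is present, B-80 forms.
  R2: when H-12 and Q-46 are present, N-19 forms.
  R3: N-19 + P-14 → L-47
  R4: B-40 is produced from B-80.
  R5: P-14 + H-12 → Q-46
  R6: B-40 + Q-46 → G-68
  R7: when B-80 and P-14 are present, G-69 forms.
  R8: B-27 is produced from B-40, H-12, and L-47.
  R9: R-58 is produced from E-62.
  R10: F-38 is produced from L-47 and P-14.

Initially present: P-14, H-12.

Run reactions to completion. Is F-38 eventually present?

P-14 and H-12 present → Q-46 forms (R5).
H-12 and Q-46 present → N-19 forms (R2).
N-19 and P-14 present → L-47 forms (R3).
L-47 and P-14 present → F-38 forms (R10).

Yes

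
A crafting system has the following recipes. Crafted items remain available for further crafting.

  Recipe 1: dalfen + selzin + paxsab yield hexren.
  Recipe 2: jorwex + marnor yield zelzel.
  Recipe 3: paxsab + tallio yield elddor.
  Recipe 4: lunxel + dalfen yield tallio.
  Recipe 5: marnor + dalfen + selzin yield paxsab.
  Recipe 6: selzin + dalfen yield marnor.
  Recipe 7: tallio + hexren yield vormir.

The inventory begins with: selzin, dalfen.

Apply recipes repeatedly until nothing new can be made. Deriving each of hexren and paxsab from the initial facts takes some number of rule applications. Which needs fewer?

paxsab: Using Recipe 6, selzin and dalfen make marnor. Using Recipe 5, marnor, dalfen, and selzin make paxsab. [2 rule applications]
hexren: Using Recipe 6, selzin and dalfen make marnor. Using Recipe 5, marnor, dalfen, and selzin make paxsab. Using Recipe 1, dalfen, selzin, and paxsab make hexren. [3 rule applications]
paxsab needs fewer.

paxsab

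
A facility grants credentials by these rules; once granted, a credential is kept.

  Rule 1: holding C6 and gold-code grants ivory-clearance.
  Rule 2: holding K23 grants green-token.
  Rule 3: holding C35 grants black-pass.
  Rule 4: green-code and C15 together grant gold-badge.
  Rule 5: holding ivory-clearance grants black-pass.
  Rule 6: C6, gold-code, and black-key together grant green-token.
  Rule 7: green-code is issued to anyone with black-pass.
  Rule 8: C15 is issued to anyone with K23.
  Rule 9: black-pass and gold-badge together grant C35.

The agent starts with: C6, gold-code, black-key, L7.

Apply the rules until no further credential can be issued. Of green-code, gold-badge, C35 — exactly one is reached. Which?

green-code

Holding C6 and gold-code grants ivory-clearance (Rule 1).
Holding ivory-clearance grants black-pass (Rule 5).
Holding black-pass grants green-code (Rule 7).
gold-badge would need green-code and C15 (Rule 4), but C15 is never granted. C35 would need black-pass and gold-badge (Rule 9), but gold-badge is never granted.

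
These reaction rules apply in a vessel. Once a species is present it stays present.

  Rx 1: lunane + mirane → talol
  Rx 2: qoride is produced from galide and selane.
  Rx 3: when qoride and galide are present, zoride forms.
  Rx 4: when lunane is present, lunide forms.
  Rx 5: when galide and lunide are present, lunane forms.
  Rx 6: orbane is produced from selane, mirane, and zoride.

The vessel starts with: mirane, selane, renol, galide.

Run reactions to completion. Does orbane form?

Yes

galide and selane present → qoride forms (Rx 2).
qoride and galide present → zoride forms (Rx 3).
selane, mirane, and zoride present → orbane forms (Rx 6).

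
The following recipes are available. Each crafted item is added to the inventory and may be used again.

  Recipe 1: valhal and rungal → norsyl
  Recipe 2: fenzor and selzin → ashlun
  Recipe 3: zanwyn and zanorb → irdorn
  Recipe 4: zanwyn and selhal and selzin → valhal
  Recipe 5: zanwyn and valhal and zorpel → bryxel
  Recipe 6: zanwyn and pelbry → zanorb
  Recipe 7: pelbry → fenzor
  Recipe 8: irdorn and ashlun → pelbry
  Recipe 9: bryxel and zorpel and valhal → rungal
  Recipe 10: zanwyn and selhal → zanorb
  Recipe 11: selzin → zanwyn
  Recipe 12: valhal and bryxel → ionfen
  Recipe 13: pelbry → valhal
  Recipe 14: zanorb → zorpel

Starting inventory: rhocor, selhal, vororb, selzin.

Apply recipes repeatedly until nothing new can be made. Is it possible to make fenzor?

fenzor would need pelbry (Recipe 7), but pelbry is never obtained.

No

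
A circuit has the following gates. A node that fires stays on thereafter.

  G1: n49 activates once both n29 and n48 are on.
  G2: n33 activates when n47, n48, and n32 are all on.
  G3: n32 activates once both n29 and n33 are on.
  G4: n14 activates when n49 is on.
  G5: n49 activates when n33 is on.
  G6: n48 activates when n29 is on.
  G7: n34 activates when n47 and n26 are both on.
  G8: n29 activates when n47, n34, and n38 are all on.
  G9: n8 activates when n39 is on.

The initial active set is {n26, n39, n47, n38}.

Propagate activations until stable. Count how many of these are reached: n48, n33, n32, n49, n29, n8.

n47 and n26 are on, so n34 activates (G7).
n39 is on, so n8 activates (G9).
n47, n34, and n38 are on, so n29 activates (G8).
n29 is on, so n48 activates (G6).
n29 and n48 are on, so n49 activates (G1).
n48: reached.
n33 would need n47, n48, and n32 (G2), but n32 never turns on.
n32 would need n29 and n33 (G3), but n33 never turns on.
n49: reached.
n29: reached.
n8: reached.
Reached: n48, n49, n29, and n8 — 4 of the 6.

4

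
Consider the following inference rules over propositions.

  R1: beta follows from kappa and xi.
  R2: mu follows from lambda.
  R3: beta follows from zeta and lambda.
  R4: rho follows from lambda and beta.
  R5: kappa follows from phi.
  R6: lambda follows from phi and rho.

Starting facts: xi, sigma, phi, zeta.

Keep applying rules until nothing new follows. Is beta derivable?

phi holds, so kappa follows (R5).
From kappa and xi, R1 gives beta.

Yes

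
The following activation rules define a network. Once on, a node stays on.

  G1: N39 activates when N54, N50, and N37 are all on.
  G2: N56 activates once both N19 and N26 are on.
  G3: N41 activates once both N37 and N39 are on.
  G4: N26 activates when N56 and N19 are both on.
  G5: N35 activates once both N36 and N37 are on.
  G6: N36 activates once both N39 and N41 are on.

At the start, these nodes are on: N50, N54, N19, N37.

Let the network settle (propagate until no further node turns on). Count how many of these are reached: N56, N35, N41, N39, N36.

4

G1: N54, N50, and N37 on → N39 on.
G3: N37 and N39 on → N41 on.
G6: N39 and N41 on → N36 on.
G5: N36 and N37 on → N35 on.
N56 would need N19 and N26 (G2), but N26 never turns on.
N35: reached.
N41: reached.
N39: reached.
N36: reached.
Reached: N35, N41, N39, and N36 — 4 of the 5.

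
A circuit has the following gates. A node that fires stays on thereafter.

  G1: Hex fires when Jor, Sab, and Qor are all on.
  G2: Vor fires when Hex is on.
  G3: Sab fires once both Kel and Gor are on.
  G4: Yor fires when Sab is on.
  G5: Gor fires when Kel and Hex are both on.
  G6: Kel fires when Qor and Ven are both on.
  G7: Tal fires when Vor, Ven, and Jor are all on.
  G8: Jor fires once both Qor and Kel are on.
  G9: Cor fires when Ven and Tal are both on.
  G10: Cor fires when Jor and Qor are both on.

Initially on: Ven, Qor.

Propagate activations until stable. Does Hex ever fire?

No

Hex would need Jor, Sab, and Qor (G1), but Sab never turns on.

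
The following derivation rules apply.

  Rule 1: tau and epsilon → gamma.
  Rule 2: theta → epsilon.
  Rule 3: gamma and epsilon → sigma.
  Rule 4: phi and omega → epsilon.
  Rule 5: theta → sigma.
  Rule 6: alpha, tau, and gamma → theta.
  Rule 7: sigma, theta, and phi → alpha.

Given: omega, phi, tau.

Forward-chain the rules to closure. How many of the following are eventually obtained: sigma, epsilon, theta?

phi and omega hold, so epsilon follows (Rule 4).
From tau and epsilon, Rule 1 gives gamma.
gamma and epsilon hold, so sigma follows (Rule 3).
sigma: reached.
epsilon: reached.
theta would need alpha, tau, and gamma (Rule 6), but alpha is never established.
Reached: sigma and epsilon — 2 of the 3.

2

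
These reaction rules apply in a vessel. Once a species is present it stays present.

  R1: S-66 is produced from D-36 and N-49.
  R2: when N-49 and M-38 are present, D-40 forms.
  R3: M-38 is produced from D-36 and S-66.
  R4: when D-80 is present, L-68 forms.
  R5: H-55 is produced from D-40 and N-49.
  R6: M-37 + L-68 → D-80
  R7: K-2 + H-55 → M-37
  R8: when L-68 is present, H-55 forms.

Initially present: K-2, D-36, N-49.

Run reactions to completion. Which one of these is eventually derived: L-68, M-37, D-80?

M-37

D-36 and N-49 present → S-66 forms (R1).
D-36 and S-66 present → M-38 forms (R3).
N-49 and M-38 present → D-40 forms (R2).
D-40 and N-49 present → H-55 forms (R5).
K-2 and H-55 present → M-37 forms (R7).
D-80 would need M-37 and L-68 (R6), but L-68 never forms. L-68 would need D-80 (R4), but D-80 never forms.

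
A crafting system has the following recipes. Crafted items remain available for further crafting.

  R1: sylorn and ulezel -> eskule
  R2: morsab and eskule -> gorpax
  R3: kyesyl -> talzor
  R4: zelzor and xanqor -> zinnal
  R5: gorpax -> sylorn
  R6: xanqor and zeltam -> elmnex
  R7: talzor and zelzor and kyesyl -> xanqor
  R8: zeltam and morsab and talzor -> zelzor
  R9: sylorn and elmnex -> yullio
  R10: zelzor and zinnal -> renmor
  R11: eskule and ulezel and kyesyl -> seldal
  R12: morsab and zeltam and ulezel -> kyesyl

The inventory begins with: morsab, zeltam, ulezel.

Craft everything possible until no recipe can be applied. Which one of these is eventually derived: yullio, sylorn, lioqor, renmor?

renmor

morsab and zeltam and ulezel -> kyesyl (R12).
Using R3, kyesyl makes talzor.
Using R8, zeltam, morsab, and talzor make zelzor.
Using R7, talzor, zelzor, and kyesyl make xanqor.
zelzor and xanqor -> zinnal (R4).
zelzor and zinnal -> renmor (R10).
sylorn would need gorpax (R5), but gorpax is never obtained. yullio would need sylorn and elmnex (R9), but sylorn is never obtained. No rule produces lioqor, and it is not given.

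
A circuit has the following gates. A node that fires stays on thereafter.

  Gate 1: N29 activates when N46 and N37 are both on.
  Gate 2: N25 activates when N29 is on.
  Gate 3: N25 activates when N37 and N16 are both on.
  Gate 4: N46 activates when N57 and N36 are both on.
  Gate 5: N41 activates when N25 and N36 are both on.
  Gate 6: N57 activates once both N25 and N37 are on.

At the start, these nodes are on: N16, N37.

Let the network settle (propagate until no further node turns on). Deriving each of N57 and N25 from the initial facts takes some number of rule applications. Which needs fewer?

N25: Gate 3: N37 and N16 on → N25 on. [1 rule application]
N57: Gate 3: N37 and N16 on → N25 on. N25 and N37 are on, so N57 activates (Gate 6). [2 rule applications]
N25 needs fewer.

N25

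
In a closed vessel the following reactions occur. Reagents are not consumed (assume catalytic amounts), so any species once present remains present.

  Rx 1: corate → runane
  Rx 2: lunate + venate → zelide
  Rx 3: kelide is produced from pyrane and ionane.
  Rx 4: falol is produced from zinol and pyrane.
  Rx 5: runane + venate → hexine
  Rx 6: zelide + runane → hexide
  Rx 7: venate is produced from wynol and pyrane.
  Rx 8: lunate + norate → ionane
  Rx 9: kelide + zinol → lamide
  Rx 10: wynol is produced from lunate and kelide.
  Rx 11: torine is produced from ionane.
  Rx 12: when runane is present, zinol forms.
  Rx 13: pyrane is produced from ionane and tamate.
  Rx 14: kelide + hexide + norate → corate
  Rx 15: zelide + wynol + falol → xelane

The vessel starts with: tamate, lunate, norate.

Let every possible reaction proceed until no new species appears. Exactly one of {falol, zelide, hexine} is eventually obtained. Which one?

lunate and norate present → ionane forms (Rx 8).
ionane and tamate present → pyrane forms (Rx 13).
pyrane and ionane present → kelide forms (Rx 3).
lunate and kelide present → wynol forms (Rx 10).
wynol and pyrane present → venate forms (Rx 7).
lunate and venate present → zelide forms (Rx 2).
hexine would need runane and venate (Rx 5), but runane never forms. falol would need zinol and pyrane (Rx 4), but zinol never forms.

zelide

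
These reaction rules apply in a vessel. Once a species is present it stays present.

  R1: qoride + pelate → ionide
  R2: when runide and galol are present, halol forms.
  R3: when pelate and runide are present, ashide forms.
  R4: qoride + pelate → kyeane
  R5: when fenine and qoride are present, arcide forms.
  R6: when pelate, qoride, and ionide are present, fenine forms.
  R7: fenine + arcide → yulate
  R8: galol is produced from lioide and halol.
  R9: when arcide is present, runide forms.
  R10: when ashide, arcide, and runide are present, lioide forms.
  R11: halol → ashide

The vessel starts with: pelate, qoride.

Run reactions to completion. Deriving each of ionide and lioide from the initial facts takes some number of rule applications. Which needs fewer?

ionide

ionide: qoride and pelate present → ionide forms (R1). [1 rule application]
lioide: qoride and pelate present → ionide forms (R1). pelate, qoride, and ionide present → fenine forms (R6). fenine and qoride present → arcide forms (R5). arcide present → runide forms (R9). pelate and runide present → ashide forms (R3). ashide, arcide, and runide present → lioide forms (R10). [6 rule applications]
ionide needs fewer.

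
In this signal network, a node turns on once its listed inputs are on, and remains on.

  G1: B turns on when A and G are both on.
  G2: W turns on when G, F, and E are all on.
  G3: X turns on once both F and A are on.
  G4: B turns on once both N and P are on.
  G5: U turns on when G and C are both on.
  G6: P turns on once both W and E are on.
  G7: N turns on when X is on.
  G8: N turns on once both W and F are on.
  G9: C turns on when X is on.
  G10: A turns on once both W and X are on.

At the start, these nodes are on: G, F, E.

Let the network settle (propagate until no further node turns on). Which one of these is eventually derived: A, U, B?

G2: G, F, and E on → W on.
G6: W and E on → P on.
W and F are on, so N turns on (G8).
G4: N and P on → B on.
A would need W and X (G10), but X never turns on. U would need G and C (G5), but C never turns on.

B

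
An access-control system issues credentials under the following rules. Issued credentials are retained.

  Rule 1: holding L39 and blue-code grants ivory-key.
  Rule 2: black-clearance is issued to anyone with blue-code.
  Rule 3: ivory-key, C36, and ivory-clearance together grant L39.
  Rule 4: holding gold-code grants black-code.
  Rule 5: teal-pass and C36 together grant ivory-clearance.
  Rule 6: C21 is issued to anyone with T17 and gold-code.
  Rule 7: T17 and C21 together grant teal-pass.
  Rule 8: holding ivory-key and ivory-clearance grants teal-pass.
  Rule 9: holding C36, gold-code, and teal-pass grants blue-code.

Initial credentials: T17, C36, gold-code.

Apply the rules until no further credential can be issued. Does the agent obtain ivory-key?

No

ivory-key would need L39 and blue-code (Rule 1), but L39 is never granted.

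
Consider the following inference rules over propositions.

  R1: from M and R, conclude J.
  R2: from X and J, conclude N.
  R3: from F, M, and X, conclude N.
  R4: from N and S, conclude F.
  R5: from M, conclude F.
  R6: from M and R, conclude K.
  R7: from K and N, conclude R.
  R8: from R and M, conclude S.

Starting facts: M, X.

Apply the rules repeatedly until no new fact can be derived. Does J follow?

J would need M and R (R1), but R is never established.

No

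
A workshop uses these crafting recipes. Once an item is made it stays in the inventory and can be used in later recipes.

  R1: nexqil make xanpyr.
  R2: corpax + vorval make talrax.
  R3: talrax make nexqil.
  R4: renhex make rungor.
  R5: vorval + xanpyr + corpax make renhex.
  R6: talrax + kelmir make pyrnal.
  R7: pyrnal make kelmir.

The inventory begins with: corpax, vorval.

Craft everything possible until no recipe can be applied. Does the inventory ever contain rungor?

corpax + vorval → talrax (R2).
Using R3, talrax makes nexqil.
Using R1, nexqil makes xanpyr.
vorval + xanpyr + corpax → renhex (R5).
Using R4, renhex makes rungor.

Yes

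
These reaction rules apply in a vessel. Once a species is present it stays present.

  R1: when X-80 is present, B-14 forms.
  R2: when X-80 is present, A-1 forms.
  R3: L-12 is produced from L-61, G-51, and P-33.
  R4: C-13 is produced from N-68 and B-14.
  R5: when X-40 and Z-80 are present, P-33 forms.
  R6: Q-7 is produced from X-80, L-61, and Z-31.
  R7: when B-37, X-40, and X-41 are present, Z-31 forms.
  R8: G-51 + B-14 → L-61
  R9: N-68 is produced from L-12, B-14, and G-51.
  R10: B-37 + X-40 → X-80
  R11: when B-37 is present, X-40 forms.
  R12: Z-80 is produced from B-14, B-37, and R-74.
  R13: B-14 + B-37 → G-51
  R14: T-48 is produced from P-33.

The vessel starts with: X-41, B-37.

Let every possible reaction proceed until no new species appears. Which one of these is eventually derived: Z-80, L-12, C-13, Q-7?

B-37 present → X-40 forms (R11).
B-37 and X-40 present → X-80 forms (R10).
B-37, X-40, and X-41 present → Z-31 forms (R7).
X-80 present → B-14 forms (R1).
B-14 and B-37 present → G-51 forms (R13).
G-51 and B-14 present → L-61 forms (R8).
X-80, L-61, and Z-31 present → Q-7 forms (R6).
C-13 would need N-68 and B-14 (R4), but N-68 never forms. L-12 would need L-61, G-51, and P-33 (R3), but P-33 never forms. Z-80 would need B-14, B-37, and R-74 (R12), but R-74 never forms.

Q-7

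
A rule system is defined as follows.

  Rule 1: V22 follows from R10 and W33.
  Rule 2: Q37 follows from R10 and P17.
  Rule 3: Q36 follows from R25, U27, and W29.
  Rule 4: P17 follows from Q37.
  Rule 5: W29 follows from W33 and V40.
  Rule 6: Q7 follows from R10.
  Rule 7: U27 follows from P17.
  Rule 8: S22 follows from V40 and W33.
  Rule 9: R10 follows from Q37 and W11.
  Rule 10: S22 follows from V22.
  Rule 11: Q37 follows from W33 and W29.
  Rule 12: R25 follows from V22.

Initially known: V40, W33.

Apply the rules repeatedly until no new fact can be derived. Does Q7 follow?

Q7 would need R10 (Rule 6), but R10 is never established.

No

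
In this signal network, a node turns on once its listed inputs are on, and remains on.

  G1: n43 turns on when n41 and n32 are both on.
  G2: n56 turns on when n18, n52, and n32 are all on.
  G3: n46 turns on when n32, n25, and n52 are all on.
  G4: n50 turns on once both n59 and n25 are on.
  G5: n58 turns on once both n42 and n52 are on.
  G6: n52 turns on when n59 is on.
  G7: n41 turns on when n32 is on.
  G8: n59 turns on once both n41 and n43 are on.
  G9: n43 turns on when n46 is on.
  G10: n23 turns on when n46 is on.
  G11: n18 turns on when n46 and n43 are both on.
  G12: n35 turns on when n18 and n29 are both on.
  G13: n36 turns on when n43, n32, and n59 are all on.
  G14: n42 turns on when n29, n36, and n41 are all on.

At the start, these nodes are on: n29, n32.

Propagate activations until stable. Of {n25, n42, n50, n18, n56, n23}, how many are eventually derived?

1

n32 is on, so n41 turns on (G7).
G1: n41 and n32 on → n43 on.
n41 and n43 are on, so n59 turns on (G8).
G13: n43, n32, and n59 on → n36 on.
n29, n36, and n41 are on, so n42 turns on (G14).
No rule produces n25, and it is not given.
n42: reached.
n50 would need n59 and n25 (G4), but n25 never turns on.
n18 would need n46 and n43 (G11), but n46 never turns on.
n56 would need n18, n52, and n32 (G2), but n18 never turns on.
n23 would need n46 (G10), but n46 never turns on.
Reached: n42 — 1 of the 6.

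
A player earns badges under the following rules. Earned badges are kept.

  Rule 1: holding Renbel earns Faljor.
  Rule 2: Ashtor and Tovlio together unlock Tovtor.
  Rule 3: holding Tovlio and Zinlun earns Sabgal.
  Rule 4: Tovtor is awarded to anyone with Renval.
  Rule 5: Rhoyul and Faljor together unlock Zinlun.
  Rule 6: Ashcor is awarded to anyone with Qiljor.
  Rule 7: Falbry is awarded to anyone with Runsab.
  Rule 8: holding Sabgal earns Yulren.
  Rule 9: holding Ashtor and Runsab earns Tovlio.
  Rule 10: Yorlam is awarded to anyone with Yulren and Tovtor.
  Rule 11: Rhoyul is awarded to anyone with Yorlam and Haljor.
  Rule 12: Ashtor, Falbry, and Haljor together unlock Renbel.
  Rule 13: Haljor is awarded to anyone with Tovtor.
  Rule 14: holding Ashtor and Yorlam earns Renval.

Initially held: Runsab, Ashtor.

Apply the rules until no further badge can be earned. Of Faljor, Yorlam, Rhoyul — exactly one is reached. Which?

With Ashtor and Runsab, Tovlio is earned (Rule 9).
With Runsab, Falbry is earned (Rule 7).
With Ashtor and Tovlio, Tovtor is earned (Rule 2).
With Tovtor, Haljor is earned (Rule 13).
With Ashtor, Falbry, and Haljor, Renbel is earned (Rule 12).
With Renbel, Faljor is earned (Rule 1).
Yorlam would need Yulren and Tovtor (Rule 10), but Yulren is never earned. Rhoyul would need Yorlam and Haljor (Rule 11), but Yorlam is never earned.

Faljor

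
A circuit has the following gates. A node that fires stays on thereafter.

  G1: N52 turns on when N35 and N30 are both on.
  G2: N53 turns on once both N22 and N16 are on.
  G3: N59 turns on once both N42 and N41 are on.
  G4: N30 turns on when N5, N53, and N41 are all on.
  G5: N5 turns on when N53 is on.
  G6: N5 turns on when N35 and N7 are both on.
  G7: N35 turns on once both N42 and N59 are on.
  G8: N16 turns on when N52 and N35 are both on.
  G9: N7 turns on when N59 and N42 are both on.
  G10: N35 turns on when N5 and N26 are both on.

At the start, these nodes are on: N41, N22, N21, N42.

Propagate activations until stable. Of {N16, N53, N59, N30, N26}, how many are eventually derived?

1

G3: N42 and N41 on → N59 on.
N16 would need N52 and N35 (G8), but N52 never turns on.
N53 would need N22 and N16 (G2), but N16 never turns on.
N59: reached.
N30 would need N5, N53, and N41 (G4), but N53 never turns on.
No rule produces N26, and it is not given.
Reached: N59 — 1 of the 5.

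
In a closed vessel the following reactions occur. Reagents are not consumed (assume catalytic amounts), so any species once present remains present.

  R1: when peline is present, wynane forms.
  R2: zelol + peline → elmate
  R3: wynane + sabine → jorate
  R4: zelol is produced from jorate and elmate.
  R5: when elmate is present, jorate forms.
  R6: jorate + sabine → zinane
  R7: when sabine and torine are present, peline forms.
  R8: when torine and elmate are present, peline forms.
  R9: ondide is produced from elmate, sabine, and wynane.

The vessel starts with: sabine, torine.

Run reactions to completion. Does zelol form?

No

zelol would need jorate and elmate (R4), but elmate never forms.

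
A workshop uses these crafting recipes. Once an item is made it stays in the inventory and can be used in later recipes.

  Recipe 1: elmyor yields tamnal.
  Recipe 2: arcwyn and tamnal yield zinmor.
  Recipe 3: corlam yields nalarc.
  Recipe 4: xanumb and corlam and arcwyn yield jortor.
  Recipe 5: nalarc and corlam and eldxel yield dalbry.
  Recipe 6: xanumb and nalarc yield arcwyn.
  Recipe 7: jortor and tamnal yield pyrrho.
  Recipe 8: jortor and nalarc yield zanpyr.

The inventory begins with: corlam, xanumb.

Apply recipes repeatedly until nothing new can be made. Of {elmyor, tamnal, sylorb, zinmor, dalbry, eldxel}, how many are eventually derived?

0

No rule produces elmyor, and it is not given.
tamnal would need elmyor (Recipe 1), but elmyor is never obtained.
No rule produces sylorb, and it is not given.
zinmor would need arcwyn and tamnal (Recipe 2), but tamnal is never obtained.
dalbry would need nalarc, corlam, and eldxel (Recipe 5), but eldxel is never obtained.
No rule produces eldxel, and it is not given.
None of the 6 are reached.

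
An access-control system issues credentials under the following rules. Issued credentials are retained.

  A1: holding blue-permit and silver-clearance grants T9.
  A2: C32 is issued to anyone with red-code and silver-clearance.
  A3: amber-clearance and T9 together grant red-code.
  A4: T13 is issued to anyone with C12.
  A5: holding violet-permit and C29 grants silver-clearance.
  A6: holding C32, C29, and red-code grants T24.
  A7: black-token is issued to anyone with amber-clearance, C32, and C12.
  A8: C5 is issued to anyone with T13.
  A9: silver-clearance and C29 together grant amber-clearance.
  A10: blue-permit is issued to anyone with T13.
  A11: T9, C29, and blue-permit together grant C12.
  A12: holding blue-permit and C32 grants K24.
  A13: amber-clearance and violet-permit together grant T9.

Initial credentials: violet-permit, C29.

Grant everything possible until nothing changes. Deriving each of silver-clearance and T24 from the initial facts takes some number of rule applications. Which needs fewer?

silver-clearance: Holding violet-permit and C29 grants silver-clearance (A5). [1 rule application]
T24: Holding violet-permit and C29 grants silver-clearance (A5). Holding silver-clearance and C29 grants amber-clearance (A9). Holding amber-clearance and violet-permit grants T9 (A13). Holding amber-clearance and T9 grants red-code (A3). Holding red-code and silver-clearance grants C32 (A2). Holding C32, C29, and red-code grants T24 (A6). [6 rule applications]
silver-clearance needs fewer.

silver-clearance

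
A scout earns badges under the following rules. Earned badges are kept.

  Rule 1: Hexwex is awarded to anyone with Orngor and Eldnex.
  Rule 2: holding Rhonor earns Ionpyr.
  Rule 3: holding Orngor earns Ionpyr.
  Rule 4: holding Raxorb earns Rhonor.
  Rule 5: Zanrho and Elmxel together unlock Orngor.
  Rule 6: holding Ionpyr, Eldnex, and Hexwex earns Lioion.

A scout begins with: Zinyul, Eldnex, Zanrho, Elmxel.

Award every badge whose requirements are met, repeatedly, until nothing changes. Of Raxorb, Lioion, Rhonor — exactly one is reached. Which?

With Zanrho and Elmxel, Orngor is earned (Rule 5).
With Orngor, Ionpyr is earned (Rule 3).
With Orngor and Eldnex, Hexwex is earned (Rule 1).
With Ionpyr, Eldnex, and Hexwex, Lioion is earned (Rule 6).
Rhonor would need Raxorb (Rule 4), but Raxorb is never earned. No rule produces Raxorb, and it is not given.

Lioion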